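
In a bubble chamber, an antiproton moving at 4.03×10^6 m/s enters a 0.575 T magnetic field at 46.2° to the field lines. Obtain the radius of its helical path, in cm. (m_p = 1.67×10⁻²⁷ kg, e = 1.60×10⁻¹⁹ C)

r ≈ 5.28 cm

Only the perpendicular component v⊥ = v sin46.2° = 2.91×10^6 m/s is bent by the field.
r = m v⊥ /(qB) = (1.67×10^-27)(2.91×10^6) / [(1×1.60×10^-19)(0.575)] = 0.0528 m.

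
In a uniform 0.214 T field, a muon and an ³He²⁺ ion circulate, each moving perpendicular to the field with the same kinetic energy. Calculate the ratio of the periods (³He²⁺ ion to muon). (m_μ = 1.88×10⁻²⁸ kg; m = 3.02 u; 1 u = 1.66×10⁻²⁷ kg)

ratio ≈ 13.3

T = 2πm/(qB) is independent of speed, so T₂/T₁ = (m₂/q₂)/(m₁/q₁).
T_{³He²⁺ ion}/T_{muon} = (5.01×10^-27/2e) / (1.88×10^-28/1e) = 13.3.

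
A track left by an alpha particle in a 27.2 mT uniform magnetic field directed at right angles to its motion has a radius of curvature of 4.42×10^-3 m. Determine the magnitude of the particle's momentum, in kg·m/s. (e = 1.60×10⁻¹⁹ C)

p ≈ 3.85×10^-23 kg·m/s

Since qvB = mv²/r, the momentum p = mv = qBr.
p = (2×1.60×10^-19)(0.0272)(4.42×10^-3) = 3.85×10^-23 kg·m/s.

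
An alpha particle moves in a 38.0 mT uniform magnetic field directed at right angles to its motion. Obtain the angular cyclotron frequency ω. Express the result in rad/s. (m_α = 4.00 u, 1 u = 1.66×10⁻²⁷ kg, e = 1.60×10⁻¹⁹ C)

ω = qB/m = (2×1.60×10^-19)(0.0380) / (6.64×10^-27) = 1.83×10^6 rad/s.

ω ≈ 1.83×10^6 rad/s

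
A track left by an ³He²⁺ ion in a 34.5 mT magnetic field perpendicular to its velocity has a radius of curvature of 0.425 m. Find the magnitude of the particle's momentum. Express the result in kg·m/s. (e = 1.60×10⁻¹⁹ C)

p ≈ 4.69×10^-21 kg·m/s

Since qvB = mv²/r, the momentum p = mv = qBr.
p = (2×1.60×10^-19)(0.0345)(0.425) = 4.69×10^-21 kg·m/s.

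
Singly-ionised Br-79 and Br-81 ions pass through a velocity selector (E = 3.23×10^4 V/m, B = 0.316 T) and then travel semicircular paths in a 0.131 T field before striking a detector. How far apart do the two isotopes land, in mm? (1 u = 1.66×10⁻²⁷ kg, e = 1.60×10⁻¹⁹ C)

Both emerge at v = E/B₁ = 1.02×10^5 m/s.
r = mv/(qB₂), so r₁ = 0.6395 m and r₂ = 0.6557 m, giving Δr = 0.0162 m.
After a semicircle each ion lands a diameter 2r from the entry slit, so the separation is 2Δr = 0.0324 m.

Δd ≈ 32.4 mm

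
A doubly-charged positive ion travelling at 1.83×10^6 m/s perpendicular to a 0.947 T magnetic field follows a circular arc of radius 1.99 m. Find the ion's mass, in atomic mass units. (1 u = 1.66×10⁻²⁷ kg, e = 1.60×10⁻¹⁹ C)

m ≈ 199 u

qvB = mv²/r ⇒ m = qBr/v.
m = (2×1.60×10^-19)(0.947)(1.99) / (1.83×10^6) = 3.30×10^-25 kg = 199 u.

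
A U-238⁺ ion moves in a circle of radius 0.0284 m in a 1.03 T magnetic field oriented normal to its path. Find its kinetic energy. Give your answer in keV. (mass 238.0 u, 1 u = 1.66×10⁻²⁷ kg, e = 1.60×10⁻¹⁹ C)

K ≈ 0.173 keV

v = qBr/m = (1×1.60×10^-19)(1.03)(0.0284) / (3.95×10^-25) = 1.18×10^4 m/s.
K = ½mv² = 0.5·(3.95×10^-25)·(1.18×10^4)² = 2.77×10^-17 J = 0.173 keV.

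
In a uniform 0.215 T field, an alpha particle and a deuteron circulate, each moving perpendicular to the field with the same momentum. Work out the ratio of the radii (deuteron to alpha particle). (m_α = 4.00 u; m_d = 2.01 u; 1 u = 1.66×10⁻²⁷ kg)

ratio ≈ 2.00

r = p/(qB) ⇒ at equal p, r ∝ 1/q.
r_{deuteron}/r_{alpha particle} = 2.00.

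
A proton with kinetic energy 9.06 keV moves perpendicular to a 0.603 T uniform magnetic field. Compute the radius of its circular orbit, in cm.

Convert the energy: K = 9.06 keV = 1.45×10^-15 J.
v = √(2K/m) = √(2·1.45×10^-15/1.67×10^-27) = 1.32×10^6 m/s.
r = mv/(qB) = (1.67×10^-27)(1.32×10^6) / [(1×1.60×10^-19)(0.603)] = 0.0228 m.

r ≈ 2.28 cm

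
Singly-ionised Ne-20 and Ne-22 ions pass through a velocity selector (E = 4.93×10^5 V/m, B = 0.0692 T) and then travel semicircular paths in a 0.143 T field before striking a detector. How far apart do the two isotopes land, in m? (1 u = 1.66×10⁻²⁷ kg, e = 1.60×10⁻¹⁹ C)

Both emerge at v = E/B₁ = 7.12×10^6 m/s.
r = mv/(qB₂), so r₁ = 10.34 m and r₂ = 11.37 m, giving Δr = 1.03 m.
After a semicircle each ion lands a diameter 2r from the entry slit, so the separation is 2Δr = 2.07 m.

Δd ≈ 2.07 m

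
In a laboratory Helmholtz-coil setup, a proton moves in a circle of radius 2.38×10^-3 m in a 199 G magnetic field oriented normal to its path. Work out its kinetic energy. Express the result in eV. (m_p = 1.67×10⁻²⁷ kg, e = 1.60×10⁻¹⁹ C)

K ≈ 0.107 eV

v = qBr/m = (1×1.60×10^-19)(0.0199)(2.38×10^-3) / (1.67×10^-27) = 4540 m/s.
K = ½mv² = 0.5·(1.67×10^-27)·(4540)² = 1.72×10^-20 J = 0.107 eV.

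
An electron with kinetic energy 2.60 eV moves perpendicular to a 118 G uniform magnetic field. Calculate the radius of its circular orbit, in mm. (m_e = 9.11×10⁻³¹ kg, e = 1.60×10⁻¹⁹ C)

Convert the energy: K = 2.60 eV = 4.16×10^-19 J.
v = √(2K/m) = √(2·4.16×10^-19/9.11×10^-31) = 9.56×10^5 m/s.
r = mv/(qB) = (9.11×10^-31)(9.56×10^5) / [(1×1.60×10^-19)(0.0118)] = 4.61×10^-4 m.

r ≈ 0.461 mm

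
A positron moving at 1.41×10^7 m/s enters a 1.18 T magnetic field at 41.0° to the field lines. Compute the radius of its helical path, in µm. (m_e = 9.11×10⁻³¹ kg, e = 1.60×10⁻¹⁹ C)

Only the perpendicular component v⊥ = v sin41.0° = 9.25×10^6 m/s is bent by the field.
r = m v⊥ /(qB) = (9.11×10^-31)(9.25×10^6) / [(1×1.60×10^-19)(1.18)] = 4.46×10^-5 m.

r ≈ 44.6 µm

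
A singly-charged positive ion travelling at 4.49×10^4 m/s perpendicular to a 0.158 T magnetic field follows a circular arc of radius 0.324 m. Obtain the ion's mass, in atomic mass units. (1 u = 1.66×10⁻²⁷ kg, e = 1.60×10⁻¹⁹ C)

qvB = mv²/r ⇒ m = qBr/v.
m = (1×1.60×10^-19)(0.158)(0.324) / (4.49×10^4) = 1.82×10^-25 kg = 110 u.

m ≈ 110 u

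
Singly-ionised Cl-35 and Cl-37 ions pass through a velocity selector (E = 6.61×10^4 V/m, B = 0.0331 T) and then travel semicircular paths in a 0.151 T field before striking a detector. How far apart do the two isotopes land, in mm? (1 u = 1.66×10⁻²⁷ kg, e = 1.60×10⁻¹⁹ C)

Δd ≈ 549 mm

Both emerge at v = E/B₁ = 2.00×10^6 m/s.
r = mv/(qB₂), so r₁ = 4.802 m and r₂ = 5.077 m, giving Δr = 0.274 m.
After a semicircle each ion lands a diameter 2r from the entry slit, so the separation is 2Δr = 0.549 m.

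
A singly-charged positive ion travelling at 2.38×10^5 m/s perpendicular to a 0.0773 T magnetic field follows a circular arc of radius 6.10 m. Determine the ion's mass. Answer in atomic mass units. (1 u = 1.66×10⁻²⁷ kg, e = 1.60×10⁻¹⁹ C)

m ≈ 191 u

qvB = mv²/r ⇒ m = qBr/v.
m = (1×1.60×10^-19)(0.0773)(6.10) / (2.38×10^5) = 3.17×10^-25 kg = 191 u.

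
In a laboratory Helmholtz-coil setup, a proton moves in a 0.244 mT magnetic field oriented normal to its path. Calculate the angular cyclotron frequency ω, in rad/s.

ω ≈ 2.34×10^4 rad/s

ω = qB/m = (1×1.60×10^-19)(2.44×10^-4) / (1.67×10^-27) = 2.34×10^4 rad/s.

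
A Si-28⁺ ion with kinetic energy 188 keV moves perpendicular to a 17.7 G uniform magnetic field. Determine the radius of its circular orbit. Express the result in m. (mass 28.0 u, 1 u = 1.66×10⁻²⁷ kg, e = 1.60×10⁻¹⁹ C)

r ≈ 187 m

Convert the energy: K = 188 keV = 3.01×10^-14 J.
v = √(2K/m) = √(2·3.01×10^-14/4.65×10^-26) = 1.14×10^6 m/s.
r = mv/(qB) = (4.65×10^-26)(1.14×10^6) / [(1×1.60×10^-19)(1.77×10^-3)] = 187 m.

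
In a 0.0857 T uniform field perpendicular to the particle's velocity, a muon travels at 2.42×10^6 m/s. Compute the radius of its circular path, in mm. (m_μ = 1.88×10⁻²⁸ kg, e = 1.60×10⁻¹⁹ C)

The magnetic force provides the centripetal force: qvB = mv²/r, so r = mv/(qB).
r = (1.88×10^-28 kg)(2.42×10^6 m/s) / [(1×1.60×10^-19 C)(0.0857 T)] = 0.0332 m.

r ≈ 33.2 mm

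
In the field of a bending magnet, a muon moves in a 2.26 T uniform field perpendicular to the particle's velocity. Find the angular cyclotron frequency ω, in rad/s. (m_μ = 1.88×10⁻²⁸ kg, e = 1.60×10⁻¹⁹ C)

ω = qB/m = (1×1.60×10^-19)(2.26) / (1.88×10^-28) = 1.92×10^9 rad/s.

ω ≈ 1.92×10^9 rad/s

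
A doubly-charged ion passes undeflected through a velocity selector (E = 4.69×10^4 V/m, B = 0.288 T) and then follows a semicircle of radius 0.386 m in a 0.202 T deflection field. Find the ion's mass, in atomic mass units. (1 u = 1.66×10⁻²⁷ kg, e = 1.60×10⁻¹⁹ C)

v = E/B₁ = 1.63×10^5 m/s.
From r = mv/(qB₂), m = qB₂r/v = (2×1.60×10^-19)(0.202)(0.386) / (1.63×10^5) = 1.53×10^-25 kg.
In atomic mass units: m = 1.53×10^-25 / 1.66×10^-27 = 92.3 u.

m ≈ 92.3 u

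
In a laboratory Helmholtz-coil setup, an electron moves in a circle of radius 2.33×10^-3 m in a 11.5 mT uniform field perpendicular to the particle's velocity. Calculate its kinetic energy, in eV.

v = qBr/m = (1×1.60×10^-19)(0.0115)(2.33×10^-3) / (9.11×10^-31) = 4.71×10^6 m/s.
K = ½mv² = 0.5·(9.11×10^-31)·(4.71×10^6)² = 1.01×10^-17 J = 63.0 eV.

K ≈ 63.0 eV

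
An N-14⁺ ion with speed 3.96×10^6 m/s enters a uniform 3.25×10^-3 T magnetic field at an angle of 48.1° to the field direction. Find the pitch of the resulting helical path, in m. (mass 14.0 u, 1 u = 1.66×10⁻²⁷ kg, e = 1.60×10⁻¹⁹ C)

The velocity component along B is v∥ = v cos48.1° = 2.64×10^6 m/s.
The cyclotron period T = 2πm/(qB) = 2.81×10^-4 s is set by m, q, B alone.
Pitch = v∥·T = (2.64×10^6)(2.81×10^-4) = 743 m.

pitch ≈ 743 m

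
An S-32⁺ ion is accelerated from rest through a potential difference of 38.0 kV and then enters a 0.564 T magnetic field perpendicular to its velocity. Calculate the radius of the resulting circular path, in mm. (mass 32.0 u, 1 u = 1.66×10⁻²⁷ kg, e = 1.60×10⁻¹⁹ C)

r ≈ 282 mm

The kinetic energy gained is K = qV = (1×1.60×10^-19)(3.80×10^4) = 6.08×10^-15 J.
v = √(2K/m) = 4.78×10^5 m/s.
r = mv/(qB) = (5.31×10^-26)(4.78×10^5) / [(1×1.60×10^-19)(0.564)] = 0.282 m.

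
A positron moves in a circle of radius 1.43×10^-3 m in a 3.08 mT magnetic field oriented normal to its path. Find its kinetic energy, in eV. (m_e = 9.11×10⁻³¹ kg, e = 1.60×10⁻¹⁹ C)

v = qBr/m = (1×1.60×10^-19)(3.08×10^-3)(1.43×10^-3) / (9.11×10^-31) = 7.74×10^5 m/s.
K = ½mv² = 0.5·(9.11×10^-31)·(7.74×10^5)² = 2.73×10^-19 J = 1.70 eV.

K ≈ 1.70 eV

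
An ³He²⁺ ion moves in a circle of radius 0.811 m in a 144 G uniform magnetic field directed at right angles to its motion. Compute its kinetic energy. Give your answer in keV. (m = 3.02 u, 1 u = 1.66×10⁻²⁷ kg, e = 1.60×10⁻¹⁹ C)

K ≈ 8.71 keV

v = qBr/m = (2×1.60×10^-19)(0.0144)(0.811) / (5.01×10^-27) = 7.45×10^5 m/s.
K = ½mv² = 0.5·(5.01×10^-27)·(7.45×10^5)² = 1.39×10^-15 J = 8.71 keV.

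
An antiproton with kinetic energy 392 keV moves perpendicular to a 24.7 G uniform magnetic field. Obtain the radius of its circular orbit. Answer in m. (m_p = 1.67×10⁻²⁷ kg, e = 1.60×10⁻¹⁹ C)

r ≈ 36.6 m

Convert the energy: K = 392 keV = 6.27×10^-14 J.
v = √(2K/m) = √(2·6.27×10^-14/1.67×10^-27) = 8.67×10^6 m/s.
r = mv/(qB) = (1.67×10^-27)(8.67×10^6) / [(1×1.60×10^-19)(2.47×10^-3)] = 36.6 m.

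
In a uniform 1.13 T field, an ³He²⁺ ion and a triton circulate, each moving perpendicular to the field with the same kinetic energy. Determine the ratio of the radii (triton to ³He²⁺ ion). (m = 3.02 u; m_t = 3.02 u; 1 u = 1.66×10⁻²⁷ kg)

r = √(2mK)/(qB) ⇒ at equal K, r ∝ √m/q.
r_{triton}/r_{³He²⁺ ion} = 2.00.

ratio ≈ 2.00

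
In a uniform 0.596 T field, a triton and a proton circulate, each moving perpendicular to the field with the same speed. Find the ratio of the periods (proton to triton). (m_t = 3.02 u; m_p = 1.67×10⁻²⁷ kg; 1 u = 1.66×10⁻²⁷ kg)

ratio ≈ 0.333

T = 2πm/(qB) is independent of speed, so T₂/T₁ = (m₂/q₂)/(m₁/q₁).
T_{proton}/T_{triton} = (1.67×10^-27/1e) / (5.01×10^-27/1e) = 0.333.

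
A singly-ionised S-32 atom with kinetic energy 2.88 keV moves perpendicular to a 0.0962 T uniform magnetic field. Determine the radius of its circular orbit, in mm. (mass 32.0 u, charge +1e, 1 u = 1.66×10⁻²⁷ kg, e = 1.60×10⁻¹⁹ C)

Convert the energy: K = 2.88 keV = 4.61×10^-16 J.
v = √(2K/m) = √(2·4.61×10^-16/5.31×10^-26) = 1.32×10^5 m/s.
r = mv/(qB) = (5.31×10^-26)(1.32×10^5) / [(1×1.60×10^-19)(0.0962)] = 0.455 m.

r ≈ 455 mm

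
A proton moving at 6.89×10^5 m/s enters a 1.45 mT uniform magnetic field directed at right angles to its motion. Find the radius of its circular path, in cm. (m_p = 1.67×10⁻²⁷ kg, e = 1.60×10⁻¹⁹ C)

r ≈ 496 cm

The magnetic force provides the centripetal force: qvB = mv²/r, so r = mv/(qB).
r = (1.67×10^-27 kg)(6.89×10^5 m/s) / [(1×1.60×10^-19 C)(1.45×10^-3 T)] = 4.96 m.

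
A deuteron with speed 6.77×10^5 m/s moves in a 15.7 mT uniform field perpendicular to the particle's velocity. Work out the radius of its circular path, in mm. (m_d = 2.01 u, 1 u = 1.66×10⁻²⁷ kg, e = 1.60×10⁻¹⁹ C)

The magnetic force provides the centripetal force: qvB = mv²/r, so r = mv/(qB).
r = (3.34×10^-27 kg)(6.77×10^5 m/s) / [(1×1.60×10^-19 C)(0.0157 T)] = 0.899 m.

r ≈ 899 mm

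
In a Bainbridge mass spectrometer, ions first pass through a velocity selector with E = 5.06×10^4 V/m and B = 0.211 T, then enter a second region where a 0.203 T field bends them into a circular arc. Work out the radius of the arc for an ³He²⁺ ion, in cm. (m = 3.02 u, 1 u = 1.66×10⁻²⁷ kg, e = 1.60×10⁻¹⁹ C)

The selector passes v = E/B = 5.06×10^4/0.211 = 2.40×10^5 m/s.
In the deflection region, r = mv/(qB₂) = (5.01×10^-27)(2.40×10^5) / [(2×1.60×10^-19)(0.203)] = 0.0185 m.

r ≈ 1.85 cm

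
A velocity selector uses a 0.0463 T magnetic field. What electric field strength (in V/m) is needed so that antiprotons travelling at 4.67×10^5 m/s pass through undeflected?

qE = qvB ⇒ E = vB = (4.67×10^5)(0.0463) = 2.16×10^4 V/m.

E ≈ 2.16×10^4 V/m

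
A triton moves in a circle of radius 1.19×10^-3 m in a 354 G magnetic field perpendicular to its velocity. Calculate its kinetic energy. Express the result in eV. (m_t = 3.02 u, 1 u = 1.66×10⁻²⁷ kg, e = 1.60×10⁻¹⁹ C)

K ≈ 0.0283 eV

v = qBr/m = (1×1.60×10^-19)(0.0354)(1.19×10^-3) / (5.01×10^-27) = 1340 m/s.
K = ½mv² = 0.5·(5.01×10^-27)·(1340)² = 4.53×10^-21 J = 0.0283 eV.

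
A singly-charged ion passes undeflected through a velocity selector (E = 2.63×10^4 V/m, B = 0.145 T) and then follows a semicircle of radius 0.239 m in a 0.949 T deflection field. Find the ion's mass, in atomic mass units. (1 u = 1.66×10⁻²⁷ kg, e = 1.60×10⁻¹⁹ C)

v = E/B₁ = 1.81×10^5 m/s.
From r = mv/(qB₂), m = qB₂r/v = (1×1.60×10^-19)(0.949)(0.239) / (1.81×10^5) = 2.00×10^-25 kg.
In atomic mass units: m = 2.00×10^-25 / 1.66×10^-27 = 121 u.

m ≈ 121 u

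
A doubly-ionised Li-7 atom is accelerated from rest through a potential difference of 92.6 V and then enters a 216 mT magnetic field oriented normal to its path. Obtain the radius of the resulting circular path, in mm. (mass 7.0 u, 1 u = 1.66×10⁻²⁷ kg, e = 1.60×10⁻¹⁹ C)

r ≈ 12.0 mm

The kinetic energy gained is K = qV = (2×1.60×10^-19)(92.6) = 2.96×10^-17 J.
v = √(2K/m) = 7.14×10^4 m/s.
r = mv/(qB) = (1.16×10^-26)(7.14×10^4) / [(2×1.60×10^-19)(0.216)] = 0.0120 m.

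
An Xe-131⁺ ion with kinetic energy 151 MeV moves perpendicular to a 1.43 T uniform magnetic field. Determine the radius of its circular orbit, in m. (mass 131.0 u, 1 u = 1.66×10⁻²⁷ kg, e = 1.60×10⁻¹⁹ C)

r ≈ 14.2 m

Convert the energy: K = 151 MeV = 2.42×10^-11 J.
v = √(2K/m) = √(2·2.42×10^-11/2.17×10^-25) = 1.49×10^7 m/s.
r = mv/(qB) = (2.17×10^-25)(1.49×10^7) / [(1×1.60×10^-19)(1.43)] = 14.2 m.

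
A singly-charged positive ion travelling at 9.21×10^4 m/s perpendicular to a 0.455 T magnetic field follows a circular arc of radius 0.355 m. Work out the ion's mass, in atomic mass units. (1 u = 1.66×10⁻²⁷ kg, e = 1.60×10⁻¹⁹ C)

m ≈ 169 u

qvB = mv²/r ⇒ m = qBr/v.
m = (1×1.60×10^-19)(0.455)(0.355) / (9.21×10^4) = 2.81×10^-25 kg = 169 u.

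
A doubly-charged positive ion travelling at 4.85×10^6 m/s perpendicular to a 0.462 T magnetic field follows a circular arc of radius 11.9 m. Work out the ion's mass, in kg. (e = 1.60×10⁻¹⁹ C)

m ≈ 3.63×10^-25 kg

qvB = mv²/r ⇒ m = qBr/v.
m = (2×1.60×10^-19)(0.462)(11.9) / (4.85×10^6) = 3.63×10^-25 kg.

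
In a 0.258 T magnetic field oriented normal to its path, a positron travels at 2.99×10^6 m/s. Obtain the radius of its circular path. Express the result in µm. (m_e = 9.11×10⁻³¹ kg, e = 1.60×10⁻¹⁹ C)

r ≈ 66.0 µm

The magnetic force provides the centripetal force: qvB = mv²/r, so r = mv/(qB).
r = (9.11×10^-31 kg)(2.99×10^6 m/s) / [(1×1.60×10^-19 C)(0.258 T)] = 6.60×10^-5 m.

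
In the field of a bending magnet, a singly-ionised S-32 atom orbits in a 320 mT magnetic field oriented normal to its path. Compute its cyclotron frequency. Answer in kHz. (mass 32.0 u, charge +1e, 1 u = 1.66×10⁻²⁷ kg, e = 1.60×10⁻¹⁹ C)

f ≈ 153 kHz

f = qB/(2πm) = (1×1.60×10^-19)(0.320) / [2π(5.31×10^-26)] = 1.53×10^5 Hz.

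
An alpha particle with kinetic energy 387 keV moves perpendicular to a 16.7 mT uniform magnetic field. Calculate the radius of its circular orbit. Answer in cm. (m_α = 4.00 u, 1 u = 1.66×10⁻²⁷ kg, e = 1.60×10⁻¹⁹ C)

r ≈ 537 cm

Convert the energy: K = 387 keV = 6.19×10^-14 J.
v = √(2K/m) = √(2·6.19×10^-14/6.64×10^-27) = 4.32×10^6 m/s.
r = mv/(qB) = (6.64×10^-27)(4.32×10^6) / [(2×1.60×10^-19)(0.0167)] = 5.37 m.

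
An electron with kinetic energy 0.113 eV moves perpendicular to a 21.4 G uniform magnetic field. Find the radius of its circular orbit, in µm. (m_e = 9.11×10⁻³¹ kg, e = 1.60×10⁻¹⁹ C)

r ≈ 530 µm

Convert the energy: K = 0.113 eV = 1.81×10^-20 J.
v = √(2K/m) = √(2·1.81×10^-20/9.11×10^-31) = 1.99×10^5 m/s.
r = mv/(qB) = (9.11×10^-31)(1.99×10^5) / [(1×1.60×10^-19)(2.14×10^-3)] = 5.30×10^-4 m.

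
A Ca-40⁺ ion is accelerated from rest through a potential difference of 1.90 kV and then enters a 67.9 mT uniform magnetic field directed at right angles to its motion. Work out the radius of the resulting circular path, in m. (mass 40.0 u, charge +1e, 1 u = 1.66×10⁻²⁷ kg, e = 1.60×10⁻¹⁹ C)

r ≈ 0.585 m

The kinetic energy gained is K = qV = (1×1.60×10^-19)(1900) = 3.04×10^-16 J.
v = √(2K/m) = 9.57×10^4 m/s.
r = mv/(qB) = (6.64×10^-26)(9.57×10^4) / [(1×1.60×10^-19)(0.0679)] = 0.585 m.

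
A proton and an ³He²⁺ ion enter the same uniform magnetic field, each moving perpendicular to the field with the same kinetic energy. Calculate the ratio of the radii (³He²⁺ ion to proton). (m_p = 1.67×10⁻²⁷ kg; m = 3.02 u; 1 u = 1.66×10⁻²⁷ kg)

ratio ≈ 0.866

r = √(2mK)/(qB) ⇒ at equal K, r ∝ √m/q.
r_{³He²⁺ ion}/r_{proton} = 0.866.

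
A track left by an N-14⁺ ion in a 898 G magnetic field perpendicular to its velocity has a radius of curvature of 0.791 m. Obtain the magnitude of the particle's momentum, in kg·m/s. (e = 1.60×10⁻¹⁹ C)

p ≈ 1.14×10^-20 kg·m/s

Since qvB = mv²/r, the momentum p = mv = qBr.
p = (1×1.60×10^-19)(0.0898)(0.791) = 1.14×10^-20 kg·m/s.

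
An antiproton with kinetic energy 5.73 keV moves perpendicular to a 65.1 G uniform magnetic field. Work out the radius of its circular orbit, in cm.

r ≈ 168 cm

Convert the energy: K = 5.73 keV = 9.17×10^-16 J.
v = √(2K/m) = √(2·9.17×10^-16/1.67×10^-27) = 1.05×10^6 m/s.
r = mv/(qB) = (1.67×10^-27)(1.05×10^6) / [(1×1.60×10^-19)(6.51×10^-3)] = 1.68 m.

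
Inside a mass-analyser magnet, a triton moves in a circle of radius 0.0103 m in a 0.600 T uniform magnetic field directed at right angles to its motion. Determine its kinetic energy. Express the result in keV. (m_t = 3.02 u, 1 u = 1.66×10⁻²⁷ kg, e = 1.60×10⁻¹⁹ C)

K ≈ 0.609 keV

v = qBr/m = (1×1.60×10^-19)(0.600)(0.0103) / (5.01×10^-27) = 1.97×10^5 m/s.
K = ½mv² = 0.5·(5.01×10^-27)·(1.97×10^5)² = 9.75×10^-17 J = 0.609 keV.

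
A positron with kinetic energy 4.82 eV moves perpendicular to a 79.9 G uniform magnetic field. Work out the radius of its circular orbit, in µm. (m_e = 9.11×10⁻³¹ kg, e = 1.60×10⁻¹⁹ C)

r ≈ 927 µm

Convert the energy: K = 4.82 eV = 7.71×10^-19 J.
v = √(2K/m) = √(2·7.71×10^-19/9.11×10^-31) = 1.30×10^6 m/s.
r = mv/(qB) = (9.11×10^-31)(1.30×10^6) / [(1×1.60×10^-19)(7.99×10^-3)] = 9.27×10^-4 m.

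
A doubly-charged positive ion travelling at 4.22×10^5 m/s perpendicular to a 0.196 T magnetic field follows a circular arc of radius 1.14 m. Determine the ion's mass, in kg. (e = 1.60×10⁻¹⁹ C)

qvB = mv²/r ⇒ m = qBr/v.
m = (2×1.60×10^-19)(0.196)(1.14) / (4.22×10^5) = 1.69×10^-25 kg.

m ≈ 1.69×10^-25 kg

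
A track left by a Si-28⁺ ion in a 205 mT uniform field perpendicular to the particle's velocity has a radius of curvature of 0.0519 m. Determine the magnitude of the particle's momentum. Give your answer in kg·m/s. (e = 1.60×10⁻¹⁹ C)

Since qvB = mv²/r, the momentum p = mv = qBr.
p = (1×1.60×10^-19)(0.205)(0.0519) = 1.70×10^-21 kg·m/s.

p ≈ 1.70×10^-21 kg·m/s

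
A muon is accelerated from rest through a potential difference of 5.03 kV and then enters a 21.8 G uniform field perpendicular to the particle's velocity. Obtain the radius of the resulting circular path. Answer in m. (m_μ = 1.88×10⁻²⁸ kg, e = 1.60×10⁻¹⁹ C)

The kinetic energy gained is K = qV = (1×1.60×10^-19)(5030) = 8.05×10^-16 J.
v = √(2K/m) = 2.93×10^6 m/s.
r = mv/(qB) = (1.88×10^-28)(2.93×10^6) / [(1×1.60×10^-19)(2.18×10^-3)] = 1.58 m.

r ≈ 1.58 m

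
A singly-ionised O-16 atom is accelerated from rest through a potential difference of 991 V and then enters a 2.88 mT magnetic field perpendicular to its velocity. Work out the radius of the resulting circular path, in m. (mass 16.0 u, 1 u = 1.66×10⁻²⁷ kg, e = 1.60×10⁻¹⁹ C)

r ≈ 6.30 m

The kinetic energy gained is K = qV = (1×1.60×10^-19)(991) = 1.59×10^-16 J.
v = √(2K/m) = 1.09×10^5 m/s.
r = mv/(qB) = (2.66×10^-26)(1.09×10^5) / [(1×1.60×10^-19)(2.88×10^-3)] = 6.30 m.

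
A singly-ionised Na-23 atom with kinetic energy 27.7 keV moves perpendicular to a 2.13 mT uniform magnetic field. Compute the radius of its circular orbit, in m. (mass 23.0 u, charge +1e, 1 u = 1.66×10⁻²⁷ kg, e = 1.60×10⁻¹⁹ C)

Convert the energy: K = 27.7 keV = 4.43×10^-15 J.
v = √(2K/m) = √(2·4.43×10^-15/3.82×10^-26) = 4.82×10^5 m/s.
r = mv/(qB) = (3.82×10^-26)(4.82×10^5) / [(1×1.60×10^-19)(2.13×10^-3)] = 54.0 m.

r ≈ 54.0 m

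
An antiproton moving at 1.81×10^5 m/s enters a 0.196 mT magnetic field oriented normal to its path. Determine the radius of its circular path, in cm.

r ≈ 964 cm

The magnetic force provides the centripetal force: qvB = mv²/r, so r = mv/(qB).
r = (1.67×10^-27 kg)(1.81×10^5 m/s) / [(1×1.60×10^-19 C)(1.96×10^-4 T)] = 9.64 m.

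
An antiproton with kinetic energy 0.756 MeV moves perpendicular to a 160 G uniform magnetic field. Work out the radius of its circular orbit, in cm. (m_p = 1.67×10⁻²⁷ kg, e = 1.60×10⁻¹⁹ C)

Convert the energy: K = 0.756 MeV = 1.21×10^-13 J.
v = √(2K/m) = √(2·1.21×10^-13/1.67×10^-27) = 1.20×10^7 m/s.
r = mv/(qB) = (1.67×10^-27)(1.20×10^7) / [(1×1.60×10^-19)(0.0160)] = 7.85 m.

r ≈ 785 cm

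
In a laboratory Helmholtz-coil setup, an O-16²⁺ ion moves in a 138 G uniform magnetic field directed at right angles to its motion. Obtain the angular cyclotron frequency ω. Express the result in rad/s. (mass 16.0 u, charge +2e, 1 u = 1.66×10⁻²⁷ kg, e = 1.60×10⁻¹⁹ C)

ω = qB/m = (2×1.60×10^-19)(0.0138) / (2.66×10^-26) = 1.66×10^5 rad/s.

ω ≈ 1.66×10^5 rad/s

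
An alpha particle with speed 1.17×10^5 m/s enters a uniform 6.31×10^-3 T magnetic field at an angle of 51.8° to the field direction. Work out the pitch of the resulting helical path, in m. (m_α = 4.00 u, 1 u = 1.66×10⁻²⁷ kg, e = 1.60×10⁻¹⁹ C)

The velocity component along B is v∥ = v cos51.8° = 7.24×10^4 m/s.
The cyclotron period T = 2πm/(qB) = 2.07×10^-5 s is set by m, q, B alone.
Pitch = v∥·T = (7.24×10^4)(2.07×10^-5) = 1.49 m.

pitch ≈ 1.49 m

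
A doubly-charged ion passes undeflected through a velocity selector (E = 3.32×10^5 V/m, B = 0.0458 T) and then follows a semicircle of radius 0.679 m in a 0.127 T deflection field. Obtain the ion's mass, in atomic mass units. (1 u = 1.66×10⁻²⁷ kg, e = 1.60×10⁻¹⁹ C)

v = E/B₁ = 7.25×10^6 m/s.
From r = mv/(qB₂), m = qB₂r/v = (2×1.60×10^-19)(0.127)(0.679) / (7.25×10^6) = 3.81×10^-27 kg.
In atomic mass units: m = 3.81×10^-27 / 1.66×10^-27 = 2.29 u.

m ≈ 2.29 u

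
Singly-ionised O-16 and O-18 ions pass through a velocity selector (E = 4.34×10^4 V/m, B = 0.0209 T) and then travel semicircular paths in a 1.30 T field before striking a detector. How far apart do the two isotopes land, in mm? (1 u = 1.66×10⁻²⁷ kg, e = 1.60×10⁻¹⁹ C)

Δd ≈ 66.3 mm

Both emerge at v = E/B₁ = 2.08×10^6 m/s.
r = mv/(qB₂), so r₁ = 0.2652 m and r₂ = 0.2983 m, giving Δr = 0.0331 m.
After a semicircle each ion lands a diameter 2r from the entry slit, so the separation is 2Δr = 0.0663 m.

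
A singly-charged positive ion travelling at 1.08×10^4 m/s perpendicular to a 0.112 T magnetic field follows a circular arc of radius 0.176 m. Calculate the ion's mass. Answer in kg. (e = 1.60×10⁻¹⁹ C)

qvB = mv²/r ⇒ m = qBr/v.
m = (1×1.60×10^-19)(0.112)(0.176) / (1.08×10^4) = 2.92×10^-25 kg.

m ≈ 2.92×10^-25 kg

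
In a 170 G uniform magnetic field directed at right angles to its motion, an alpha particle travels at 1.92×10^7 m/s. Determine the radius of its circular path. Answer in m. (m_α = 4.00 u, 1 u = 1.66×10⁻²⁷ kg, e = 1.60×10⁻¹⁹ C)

The magnetic force provides the centripetal force: qvB = mv²/r, so r = mv/(qB).
r = (6.64×10^-27 kg)(1.92×10^7 m/s) / [(2×1.60×10^-19 C)(0.0170 T)] = 23.4 m.

r ≈ 23.4 m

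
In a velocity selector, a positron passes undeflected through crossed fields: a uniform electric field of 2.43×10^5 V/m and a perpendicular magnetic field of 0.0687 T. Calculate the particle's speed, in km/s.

v ≈ 3540 km/s

For zero net force, qE = qvB, so v = E/B.
v = (2.43×10^5) / (0.0687) = 3.54×10^6 m/s.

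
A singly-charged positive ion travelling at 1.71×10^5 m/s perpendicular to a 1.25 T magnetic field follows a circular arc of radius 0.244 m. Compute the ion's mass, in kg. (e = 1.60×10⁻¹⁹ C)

m ≈ 2.85×10^-25 kg

qvB = mv²/r ⇒ m = qBr/v.
m = (1×1.60×10^-19)(1.25)(0.244) / (1.71×10^5) = 2.85×10^-25 kg.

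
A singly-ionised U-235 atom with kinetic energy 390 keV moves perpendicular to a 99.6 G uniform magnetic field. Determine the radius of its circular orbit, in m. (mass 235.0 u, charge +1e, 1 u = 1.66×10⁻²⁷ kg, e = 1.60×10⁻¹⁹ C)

Convert the energy: K = 390 keV = 6.24×10^-14 J.
v = √(2K/m) = √(2·6.24×10^-14/3.90×10^-25) = 5.66×10^5 m/s.
r = mv/(qB) = (3.90×10^-25)(5.66×10^5) / [(1×1.60×10^-19)(9.96×10^-3)] = 138 m.

r ≈ 138 m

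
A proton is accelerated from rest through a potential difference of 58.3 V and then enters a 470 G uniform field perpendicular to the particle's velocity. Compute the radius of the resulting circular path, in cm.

r ≈ 2.35 cm

The kinetic energy gained is K = qV = (1×1.60×10^-19)(58.3) = 9.33×10^-18 J.
v = √(2K/m) = 1.06×10^5 m/s.
r = mv/(qB) = (1.67×10^-27)(1.06×10^5) / [(1×1.60×10^-19)(0.0470)] = 0.0235 m.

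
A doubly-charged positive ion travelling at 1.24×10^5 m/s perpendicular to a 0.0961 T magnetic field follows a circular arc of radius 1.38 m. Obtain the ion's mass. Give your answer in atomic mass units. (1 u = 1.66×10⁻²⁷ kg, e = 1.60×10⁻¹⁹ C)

m ≈ 206 u

qvB = mv²/r ⇒ m = qBr/v.
m = (2×1.60×10^-19)(0.0961)(1.38) / (1.24×10^5) = 3.42×10^-25 kg = 206 u.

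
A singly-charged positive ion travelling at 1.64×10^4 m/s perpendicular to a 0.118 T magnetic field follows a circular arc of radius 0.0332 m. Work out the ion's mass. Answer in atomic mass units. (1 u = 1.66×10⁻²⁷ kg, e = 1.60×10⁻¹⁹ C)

m ≈ 23.0 u

qvB = mv²/r ⇒ m = qBr/v.
m = (1×1.60×10^-19)(0.118)(0.0332) / (1.64×10^4) = 3.82×10^-26 kg = 23.0 u.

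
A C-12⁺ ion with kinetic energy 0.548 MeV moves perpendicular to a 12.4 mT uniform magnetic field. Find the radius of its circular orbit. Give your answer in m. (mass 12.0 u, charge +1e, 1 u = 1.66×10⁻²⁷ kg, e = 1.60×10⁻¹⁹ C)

Convert the energy: K = 0.548 MeV = 8.77×10^-14 J.
v = √(2K/m) = √(2·8.77×10^-14/1.99×10^-26) = 2.97×10^6 m/s.
r = mv/(qB) = (1.99×10^-26)(2.97×10^6) / [(1×1.60×10^-19)(0.0124)] = 29.8 m.

r ≈ 29.8 m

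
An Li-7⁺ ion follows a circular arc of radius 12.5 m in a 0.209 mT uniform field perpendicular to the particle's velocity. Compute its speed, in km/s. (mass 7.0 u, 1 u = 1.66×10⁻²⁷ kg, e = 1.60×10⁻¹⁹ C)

v ≈ 36.0 km/s

From qvB = mv²/r, v = qBr/m.
v = (1×1.60×10^-19)(2.09×10^-4)(12.5) / (1.16×10^-26) = 3.60×10^4 m/s.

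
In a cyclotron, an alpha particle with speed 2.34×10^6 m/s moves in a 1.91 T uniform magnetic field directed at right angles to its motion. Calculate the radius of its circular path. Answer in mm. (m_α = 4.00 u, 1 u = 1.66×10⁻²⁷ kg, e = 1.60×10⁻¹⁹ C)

The magnetic force provides the centripetal force: qvB = mv²/r, so r = mv/(qB).
r = (6.64×10^-27 kg)(2.34×10^6 m/s) / [(2×1.60×10^-19 C)(1.91 T)] = 0.0254 m.

r ≈ 25.4 mm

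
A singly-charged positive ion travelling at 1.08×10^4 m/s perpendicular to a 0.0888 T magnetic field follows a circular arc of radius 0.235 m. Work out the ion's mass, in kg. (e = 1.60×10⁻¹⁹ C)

qvB = mv²/r ⇒ m = qBr/v.
m = (1×1.60×10^-19)(0.0888)(0.235) / (1.08×10^4) = 3.09×10^-25 kg.

m ≈ 3.09×10^-25 kg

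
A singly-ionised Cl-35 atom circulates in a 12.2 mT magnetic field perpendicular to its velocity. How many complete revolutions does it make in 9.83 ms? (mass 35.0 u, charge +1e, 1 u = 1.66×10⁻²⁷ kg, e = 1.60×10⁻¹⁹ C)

N = 52

T = 2πm/(qB) = 2π(5.81×10^-26) / [(1×1.60×10^-19)(0.0122)] = 1.8701×10^-4 s.
N = t/T = 9.83×10^-3 / 1.8701×10^-4 ≈ 52.56, so 52 complete revolutions.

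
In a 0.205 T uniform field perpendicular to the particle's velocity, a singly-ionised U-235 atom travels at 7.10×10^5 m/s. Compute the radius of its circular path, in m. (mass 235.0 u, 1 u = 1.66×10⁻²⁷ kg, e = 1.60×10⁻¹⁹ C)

The magnetic force provides the centripetal force: qvB = mv²/r, so r = mv/(qB).
r = (3.90×10^-25 kg)(7.10×10^5 m/s) / [(1×1.60×10^-19 C)(0.205 T)] = 8.44 m.

r ≈ 8.44 m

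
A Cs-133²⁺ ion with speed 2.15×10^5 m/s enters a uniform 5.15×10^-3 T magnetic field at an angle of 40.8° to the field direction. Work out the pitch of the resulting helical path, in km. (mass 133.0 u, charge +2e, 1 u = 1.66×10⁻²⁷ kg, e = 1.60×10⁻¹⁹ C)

The velocity component along B is v∥ = v cos40.8° = 1.63×10^5 m/s.
The cyclotron period T = 2πm/(qB) = 8.42×10^-4 s is set by m, q, B alone.
Pitch = v∥·T = (1.63×10^5)(8.42×10^-4) = 137 m.

pitch ≈ 0.137 km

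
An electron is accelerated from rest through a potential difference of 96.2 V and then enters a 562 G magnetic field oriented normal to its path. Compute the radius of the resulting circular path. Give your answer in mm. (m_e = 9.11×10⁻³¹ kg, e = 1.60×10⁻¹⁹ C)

The kinetic energy gained is K = qV = (1×1.60×10^-19)(96.2) = 1.54×10^-17 J.
v = √(2K/m) = 5.81×10^6 m/s.
r = mv/(qB) = (9.11×10^-31)(5.81×10^6) / [(1×1.60×10^-19)(0.0562)] = 5.89×10^-4 m.

r ≈ 0.589 mm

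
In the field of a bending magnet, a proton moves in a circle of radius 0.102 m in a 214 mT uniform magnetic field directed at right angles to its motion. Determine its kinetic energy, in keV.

K ≈ 22.8 keV

v = qBr/m = (1×1.60×10^-19)(0.214)(0.102) / (1.67×10^-27) = 2.09×10^6 m/s.
K = ½mv² = 0.5·(1.67×10^-27)·(2.09×10^6)² = 3.65×10^-15 J = 22.8 keV.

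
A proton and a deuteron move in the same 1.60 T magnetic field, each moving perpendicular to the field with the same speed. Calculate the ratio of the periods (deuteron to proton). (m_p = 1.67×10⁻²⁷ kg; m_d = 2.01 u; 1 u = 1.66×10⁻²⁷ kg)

ratio ≈ 2.00

T = 2πm/(qB) is independent of speed, so T₂/T₁ = (m₂/q₂)/(m₁/q₁).
T_{deuteron}/T_{proton} = (3.34×10^-27/1e) / (1.67×10^-27/1e) = 2.00.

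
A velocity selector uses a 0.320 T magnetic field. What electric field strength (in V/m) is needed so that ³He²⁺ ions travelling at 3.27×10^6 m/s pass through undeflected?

E ≈ 1.05×10^6 V/m

qE = qvB ⇒ E = vB = (3.27×10^6)(0.320) = 1.05×10^6 V/m.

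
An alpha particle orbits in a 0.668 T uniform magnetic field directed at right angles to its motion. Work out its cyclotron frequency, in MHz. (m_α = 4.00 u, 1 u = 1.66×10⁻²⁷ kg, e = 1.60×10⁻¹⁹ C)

f = qB/(2πm) = (2×1.60×10^-19)(0.668) / [2π(6.64×10^-27)] = 5.12×10^6 Hz.

f ≈ 5.12 MHz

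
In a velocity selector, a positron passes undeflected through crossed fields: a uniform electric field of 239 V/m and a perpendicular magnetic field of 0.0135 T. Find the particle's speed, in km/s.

v ≈ 17.7 km/s

For zero net force, qE = qvB, so v = E/B.
v = (239) / (0.0135) = 1.77×10^4 m/s.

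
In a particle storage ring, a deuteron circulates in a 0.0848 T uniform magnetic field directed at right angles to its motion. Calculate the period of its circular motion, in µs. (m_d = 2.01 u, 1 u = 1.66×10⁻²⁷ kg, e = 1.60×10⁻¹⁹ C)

T ≈ 1.55 µs

The cyclotron period is independent of speed: T = 2πm/(qB).
T = 2π(3.34×10^-27) / [(1×1.60×10^-19)(0.0848)] = 1.55×10^-6 s.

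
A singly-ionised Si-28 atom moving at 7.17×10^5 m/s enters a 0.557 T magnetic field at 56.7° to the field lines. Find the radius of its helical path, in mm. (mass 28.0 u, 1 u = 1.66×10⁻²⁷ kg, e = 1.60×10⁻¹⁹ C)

r ≈ 313 mm

Only the perpendicular component v⊥ = v sin56.7° = 5.99×10^5 m/s is bent by the field.
r = m v⊥ /(qB) = (4.65×10^-26)(5.99×10^5) / [(1×1.60×10^-19)(0.557)] = 0.313 m.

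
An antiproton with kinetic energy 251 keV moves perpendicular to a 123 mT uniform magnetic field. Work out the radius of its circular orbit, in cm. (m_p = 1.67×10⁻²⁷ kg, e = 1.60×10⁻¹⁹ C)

Convert the energy: K = 251 keV = 4.02×10^-14 J.
v = √(2K/m) = √(2·4.02×10^-14/1.67×10^-27) = 6.94×10^6 m/s.
r = mv/(qB) = (1.67×10^-27)(6.94×10^6) / [(1×1.60×10^-19)(0.123)] = 0.588 m.

r ≈ 58.8 cm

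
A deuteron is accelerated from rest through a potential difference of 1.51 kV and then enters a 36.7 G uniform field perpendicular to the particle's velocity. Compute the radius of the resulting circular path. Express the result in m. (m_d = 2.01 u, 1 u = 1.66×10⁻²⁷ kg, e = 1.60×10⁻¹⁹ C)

The kinetic energy gained is K = qV = (1×1.60×10^-19)(1510) = 2.42×10^-16 J.
v = √(2K/m) = 3.81×10^5 m/s.
r = mv/(qB) = (3.34×10^-27)(3.81×10^5) / [(1×1.60×10^-19)(3.67×10^-3)] = 2.16 m.

r ≈ 2.16 m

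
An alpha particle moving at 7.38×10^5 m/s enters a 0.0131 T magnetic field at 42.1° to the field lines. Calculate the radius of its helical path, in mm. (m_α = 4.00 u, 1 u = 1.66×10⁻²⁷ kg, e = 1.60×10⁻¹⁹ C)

Only the perpendicular component v⊥ = v sin42.1° = 4.95×10^5 m/s is bent by the field.
r = m v⊥ /(qB) = (6.64×10^-27)(4.95×10^5) / [(2×1.60×10^-19)(0.0131)] = 0.784 m.

r ≈ 784 mm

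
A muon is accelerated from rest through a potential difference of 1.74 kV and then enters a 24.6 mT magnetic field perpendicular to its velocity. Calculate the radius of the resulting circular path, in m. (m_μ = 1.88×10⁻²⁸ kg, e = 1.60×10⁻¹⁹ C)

r ≈ 0.0822 m

The kinetic energy gained is K = qV = (1×1.60×10^-19)(1740) = 2.78×10^-16 J.
v = √(2K/m) = 1.72×10^6 m/s.
r = mv/(qB) = (1.88×10^-28)(1.72×10^6) / [(1×1.60×10^-19)(0.0246)] = 0.0822 m.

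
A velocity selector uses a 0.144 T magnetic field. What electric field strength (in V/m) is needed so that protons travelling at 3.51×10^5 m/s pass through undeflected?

E ≈ 5.05×10^4 V/m

qE = qvB ⇒ E = vB = (3.51×10^5)(0.144) = 5.05×10^4 V/m.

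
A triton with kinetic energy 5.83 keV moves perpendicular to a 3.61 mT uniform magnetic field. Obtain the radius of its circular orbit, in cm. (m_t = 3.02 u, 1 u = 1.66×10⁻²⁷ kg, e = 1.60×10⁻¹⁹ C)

r ≈ 529 cm

Convert the energy: K = 5.83 keV = 9.33×10^-16 J.
v = √(2K/m) = √(2·9.33×10^-16/5.01×10^-27) = 6.10×10^5 m/s.
r = mv/(qB) = (5.01×10^-27)(6.10×10^5) / [(1×1.60×10^-19)(3.61×10^-3)] = 5.29 m.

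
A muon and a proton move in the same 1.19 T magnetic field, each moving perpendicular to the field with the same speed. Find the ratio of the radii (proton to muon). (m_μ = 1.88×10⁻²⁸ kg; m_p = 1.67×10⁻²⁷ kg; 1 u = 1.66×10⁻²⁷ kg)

ratio ≈ 8.88

r = mv/(qB) ⇒ at equal v, r ∝ m/q.
r_{proton}/r_{muon} = 8.88.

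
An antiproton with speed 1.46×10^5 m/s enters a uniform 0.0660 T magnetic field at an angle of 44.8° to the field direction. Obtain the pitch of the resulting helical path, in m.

pitch ≈ 0.103 m

The velocity component along B is v∥ = v cos44.8° = 1.04×10^5 m/s.
The cyclotron period T = 2πm/(qB) = 9.94×10^-7 s is set by m, q, B alone.
Pitch = v∥·T = (1.04×10^5)(9.94×10^-7) = 0.103 m.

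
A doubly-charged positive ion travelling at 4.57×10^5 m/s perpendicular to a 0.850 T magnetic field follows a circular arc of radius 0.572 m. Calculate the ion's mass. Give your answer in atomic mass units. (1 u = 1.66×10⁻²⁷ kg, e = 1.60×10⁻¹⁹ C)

m ≈ 205 u

qvB = mv²/r ⇒ m = qBr/v.
m = (2×1.60×10^-19)(0.850)(0.572) / (4.57×10^5) = 3.40×10^-25 kg = 205 u.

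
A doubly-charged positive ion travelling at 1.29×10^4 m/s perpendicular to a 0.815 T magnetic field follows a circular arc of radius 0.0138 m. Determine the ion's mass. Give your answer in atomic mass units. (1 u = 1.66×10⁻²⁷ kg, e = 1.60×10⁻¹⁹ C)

m ≈ 168 u

qvB = mv²/r ⇒ m = qBr/v.
m = (2×1.60×10^-19)(0.815)(0.0138) / (1.29×10^4) = 2.79×10^-25 kg = 168 u.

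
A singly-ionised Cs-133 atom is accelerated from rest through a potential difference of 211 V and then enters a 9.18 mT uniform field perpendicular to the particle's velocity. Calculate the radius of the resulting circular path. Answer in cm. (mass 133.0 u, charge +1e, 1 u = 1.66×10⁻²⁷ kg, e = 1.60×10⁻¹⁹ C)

r ≈ 263 cm

The kinetic energy gained is K = qV = (1×1.60×10^-19)(211) = 3.38×10^-17 J.
v = √(2K/m) = 1.75×10^4 m/s.
r = mv/(qB) = (2.21×10^-25)(1.75×10^4) / [(1×1.60×10^-19)(9.18×10^-3)] = 2.63 m.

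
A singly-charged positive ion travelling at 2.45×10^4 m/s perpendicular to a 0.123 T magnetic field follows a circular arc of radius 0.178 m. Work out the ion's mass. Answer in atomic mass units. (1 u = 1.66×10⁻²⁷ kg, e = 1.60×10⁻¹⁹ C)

qvB = mv²/r ⇒ m = qBr/v.
m = (1×1.60×10^-19)(0.123)(0.178) / (2.45×10^4) = 1.43×10^-25 kg = 86.1 u.

m ≈ 86.1 u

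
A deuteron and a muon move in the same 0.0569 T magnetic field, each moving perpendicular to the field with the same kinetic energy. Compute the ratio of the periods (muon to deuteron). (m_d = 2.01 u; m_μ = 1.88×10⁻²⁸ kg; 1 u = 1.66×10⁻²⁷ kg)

T = 2πm/(qB) is independent of speed, so T₂/T₁ = (m₂/q₂)/(m₁/q₁).
T_{muon}/T_{deuteron} = (1.88×10^-28/1e) / (3.34×10^-27/1e) = 0.0563.

ratio ≈ 0.0563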